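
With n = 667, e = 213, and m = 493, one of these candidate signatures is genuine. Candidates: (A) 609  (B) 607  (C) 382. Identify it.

A

Candidate A: Squares mod 667: 609^1≡609, 609^2≡29, 609^4≡174, 609^8≡261, 609^16≡87, 609^32≡232, 609^64≡464, 609^128≡522; 213 = 128 + 64 + 16 + 4 + 1, so 609^213 ≡ 522·464·87·174·609 ≡ 493 (mod 667)
  → matches m = 493
Candidate B: Squares mod 667: 607^1≡607, 607^2≡265, 607^4≡190, 607^8≡82, 607^16≡54, 607^32≡248, 607^64≡140, 607^128≡257; 213 = 128 + 64 + 16 + 4 + 1, so 607^213 ≡ 257·140·54·190·607 ≡ 443 (mod 667)
Candidate C: Squares mod 667: 382^1≡382, 382^2≡518, 382^4≡190, 382^8≡82, 382^16≡54, 382^32≡248, 382^64≡140, 382^128≡257; 213 = 128 + 64 + 16 + 4 + 1, so 382^213 ≡ 257·140·54·190·382 ≡ 270 (mod 667)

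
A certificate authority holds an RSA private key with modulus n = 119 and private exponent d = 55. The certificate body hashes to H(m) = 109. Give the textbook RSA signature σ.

46

(H(m))^2 ≡ 109^2 = 11881 ≡ 100
(H(m))^4 ≡ 100^2 = 10000 ≡ 4
(H(m))^8 ≡ 4^2 = 16
(H(m))^16 ≡ 16^2 = 256 ≡ 18
(H(m))^32 ≡ 18^2 = 324 ≡ 86
55 = 32 + 16 + 4 + 2 + 1, so (H(m))^55 ≡ 86·18·4·100·109 ≡ 46 (mod 119)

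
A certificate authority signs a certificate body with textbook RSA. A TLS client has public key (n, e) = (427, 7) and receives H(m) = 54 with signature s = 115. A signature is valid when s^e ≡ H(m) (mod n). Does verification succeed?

fails

s^2 ≡ 115^2 = 13225 ≡ 415
s^4 ≡ 415^2 = 172225 ≡ 144
7 = 4 + 2 + 1, so s^7 ≡ 144·415·115 ≡ 262 (mod 427)
The recovered value 262 does not match the digest 54.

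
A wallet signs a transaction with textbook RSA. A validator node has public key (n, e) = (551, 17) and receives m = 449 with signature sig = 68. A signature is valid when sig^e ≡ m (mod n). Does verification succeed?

fails

Squares mod 551: sig^1≡68, sig^2≡216, sig^4≡372, sig^8≡83, sig^16≡277
17 = 16 + 1, so sig^17 ≡ 277·68 ≡ 102 (mod 551)
102 ≠ 449, so verification fails.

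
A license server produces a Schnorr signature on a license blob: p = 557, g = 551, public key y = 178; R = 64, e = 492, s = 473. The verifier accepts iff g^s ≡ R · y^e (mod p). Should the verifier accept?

g^s mod p:
551^2 = 303601 ≡ 36
551^4 ≡ 36^2 = 1296 ≡ 182
551^8 ≡ 182^2 = 33124 ≡ 261
551^16 ≡ 261^2 = 68121 ≡ 167
551^32 ≡ 167^2 = 27889 ≡ 39
551^64 ≡ 39^2 = 1521 ≡ 407
551^128 ≡ 407^2 = 165649 ≡ 220
551^256 ≡ 220^2 = 48400 ≡ 498
473 = 256 + 128 + 64 + 16 + 8 + 1, so 551^473 ≡ 498·220·407·167·261·551 ≡ 71 (mod 557)
R · y^e mod p:
178^2 = 31684 ≡ 492
178^4 ≡ 492^2 = 242064 ≡ 326
178^8 ≡ 326^2 = 106276 ≡ 446
178^16 ≡ 446^2 = 198916 ≡ 67
178^32 ≡ 67^2 = 4489 ≡ 33
178^64 ≡ 33^2 = 1089 ≡ 532
178^128 ≡ 532^2 = 283024 ≡ 68
178^256 ≡ 68^2 = 4624 ≡ 168
492 = 256 + 128 + 64 + 32 + 8 + 4, so 178^492 ≡ 168·68·532·33·446·326 ≡ 401 (mod 557)
64·401 = 25664 ≡ 42 (mod 557)
71 ≠ 42; the check fails.

reject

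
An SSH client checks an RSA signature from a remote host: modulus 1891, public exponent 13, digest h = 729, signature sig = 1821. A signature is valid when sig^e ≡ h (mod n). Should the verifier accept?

reject

sig^2 ≡ 1821^2 = 3316041 ≡ 1118
sig^4 ≡ 1118^2 = 1249924 ≡ 1864
sig^8 ≡ 1864^2 = 3474496 ≡ 729
13 = 8 + 4 + 1, so sig^13 ≡ 729·1864·1821 ≡ 1162 (mod 1891)
The recovered value 1162 does not match the digest 729.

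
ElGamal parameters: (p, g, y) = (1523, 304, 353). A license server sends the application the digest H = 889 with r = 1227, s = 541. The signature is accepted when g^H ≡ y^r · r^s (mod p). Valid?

no

Left side g^H mod p:
304^889 mod 1523 = 1190
Right side y^r · r^s mod p:
353^1227 mod 1523 = 553
1227^541 mod 1523 = 731
553·731 = 404243 ≡ 648 (mod 1523)
1190 ≠ 648, so verification fails.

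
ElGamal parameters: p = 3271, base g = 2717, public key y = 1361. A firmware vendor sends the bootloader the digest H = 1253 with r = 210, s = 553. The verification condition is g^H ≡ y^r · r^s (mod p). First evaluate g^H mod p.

2820

2717^1253 mod 3271 = 2820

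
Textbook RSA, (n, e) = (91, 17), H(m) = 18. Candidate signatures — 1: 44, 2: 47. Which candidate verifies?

Candidate 1: 44^2 = 1936 ≡ 25; 44^4 ≡ 25^2 = 625 ≡ 79; 44^8 ≡ 79^2 = 6241 ≡ 53; 44^16 ≡ 53^2 = 2809 ≡ 79; 17 = 16 + 1, so 44^17 ≡ 79·44 ≡ 18 (mod 91)
  → matches H(m) = 18
Candidate 2: 47^2 = 2209 ≡ 25; 47^4 ≡ 25^2 = 625 ≡ 79; 47^8 ≡ 79^2 = 6241 ≡ 53; 47^16 ≡ 53^2 = 2809 ≡ 79; 17 = 16 + 1, so 47^17 ≡ 79·47 ≡ 73 (mod 91)

1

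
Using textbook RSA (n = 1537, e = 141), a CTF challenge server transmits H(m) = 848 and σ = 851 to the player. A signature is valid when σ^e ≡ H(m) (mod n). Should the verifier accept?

σ^2 ≡ 851^2 = 724201 ≡ 274
σ^4 ≡ 274^2 = 75076 ≡ 1300
σ^8 ≡ 1300^2 = 1690000 ≡ 837
σ^16 ≡ 837^2 = 700569 ≡ 1234
σ^32 ≡ 1234^2 = 1522756 ≡ 1126
σ^64 ≡ 1126^2 = 1267876 ≡ 1388
σ^128 ≡ 1388^2 = 1926544 ≡ 683
141 = 128 + 8 + 4 + 1, so σ^141 ≡ 683·837·1300·851 ≡ 880 (mod 1537)
σ^141 mod 1537 = 880, but H(m) = 848.

reject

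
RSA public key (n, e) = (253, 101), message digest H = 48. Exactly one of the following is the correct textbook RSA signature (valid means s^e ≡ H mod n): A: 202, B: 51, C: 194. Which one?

Candidate A: Squares mod 253: 202^1≡202, 202^2≡71, 202^4≡234, 202^8≡108, 202^16≡26, 202^32≡170, 202^64≡58; 101 = 64 + 32 + 4 + 1, so 202^101 ≡ 58·170·234·202 ≡ 48 (mod 253)
  → matches H = 48
Candidate B: Squares mod 253: 51^1≡51, 51^2≡71, 51^4≡234, 51^8≡108, 51^16≡26, 51^32≡170, 51^64≡58; 101 = 64 + 32 + 4 + 1, so 51^101 ≡ 58·170·234·51 ≡ 205 (mod 253)
Candidate C: Squares mod 253: 194^1≡194, 194^2≡192, 194^4≡179, 194^8≡163, 194^16≡4, 194^32≡16, 194^64≡3; 101 = 64 + 32 + 4 + 1, so 194^101 ≡ 3·16·179·194 ≡ 84 (mod 253)

A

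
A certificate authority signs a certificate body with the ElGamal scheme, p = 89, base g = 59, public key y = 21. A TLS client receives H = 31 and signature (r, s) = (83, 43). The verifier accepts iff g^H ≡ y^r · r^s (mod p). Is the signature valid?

Left side g^H mod p:
Squares mod 89: 59^1≡59, 59^2≡10, 59^4≡11, 59^8≡32, 59^16≡45
31 = 16 + 8 + 4 + 2 + 1, so 59^31 ≡ 45·32·11·10·59 ≡ 66 (mod 89)
Right side y^r · r^s mod p:
Squares mod 89: 21^1≡21, 21^2≡85, 21^4≡16, 21^8≡78, 21^16≡32, 21^32≡45, 21^64≡67
83 = 64 + 16 + 2 + 1, so 21^83 ≡ 67·32·85·21 ≡ 40 (mod 89)
Squares mod 89: 83^1≡83, 83^2≡36, 83^4≡50, 83^8≡8, 83^16≡64, 83^32≡2
43 = 32 + 8 + 2 + 1, so 83^43 ≡ 2·8·36·83 ≡ 15 (mod 89)
40·15 = 600 ≡ 66 (mod 89)
66 ≡ 66 (mod 89), so the signature is genuine.

valid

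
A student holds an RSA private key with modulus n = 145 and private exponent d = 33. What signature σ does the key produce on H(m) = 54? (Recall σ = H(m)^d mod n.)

Squares mod 145: (H(m))^1≡54, (H(m))^2≡16, (H(m))^4≡111, (H(m))^8≡141, (H(m))^16≡16, (H(m))^32≡111
33 = 32 + 1, so (H(m))^33 ≡ 111·54 ≡ 49 (mod 145)

49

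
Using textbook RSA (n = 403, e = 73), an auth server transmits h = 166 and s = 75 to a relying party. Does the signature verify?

verifies

Squares mod 403: s^1≡75, s^2≡386, s^4≡289, s^8≡100, s^16≡328, s^32≡386, s^64≡289
73 = 64 + 8 + 1, so s^73 ≡ 289·100·75 ≡ 166 (mod 403)
166 = h, so the signature checks out.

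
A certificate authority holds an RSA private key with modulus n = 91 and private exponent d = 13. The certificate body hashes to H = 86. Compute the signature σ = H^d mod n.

H^2 ≡ 86^2 = 7396 ≡ 25
H^4 ≡ 25^2 = 625 ≡ 79
H^8 ≡ 79^2 = 6241 ≡ 53
13 = 8 + 4 + 1, so H^13 ≡ 53·79·86 ≡ 86 (mod 91)

86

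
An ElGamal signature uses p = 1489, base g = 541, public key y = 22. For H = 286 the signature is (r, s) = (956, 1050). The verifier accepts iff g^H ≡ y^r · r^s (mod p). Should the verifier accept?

Left side g^H mod p:
541^2 = 292681 ≡ 837
541^4 ≡ 837^2 = 700569 ≡ 739
541^8 ≡ 739^2 = 546121 ≡ 1147
541^16 ≡ 1147^2 = 1315609 ≡ 822
541^32 ≡ 822^2 = 675684 ≡ 1167
541^64 ≡ 1167^2 = 1361889 ≡ 943
541^128 ≡ 943^2 = 889249 ≡ 316
541^256 ≡ 316^2 = 99856 ≡ 93
286 = 256 + 16 + 8 + 4 + 2, so 541^286 ≡ 93·822·1147·739·837 ≡ 626 (mod 1489)
Right side y^r · r^s mod p:
22^2 = 484
22^4 ≡ 484^2 = 234256 ≡ 483
22^8 ≡ 483^2 = 233289 ≡ 1005
22^16 ≡ 1005^2 = 1010025 ≡ 483
22^32 ≡ 483^2 = 233289 ≡ 1005
22^64 ≡ 1005^2 = 1010025 ≡ 483
22^128 ≡ 483^2 = 233289 ≡ 1005
22^256 ≡ 1005^2 = 1010025 ≡ 483
22^512 ≡ 483^2 = 233289 ≡ 1005
956 = 512 + 256 + 128 + 32 + 16 + 8 + 4, so 22^956 ≡ 1005·483·1005·1005·483·1005·483 ≡ 1005 (mod 1489)
956^2 = 913936 ≡ 1179
956^4 ≡ 1179^2 = 1390041 ≡ 804
956^8 ≡ 804^2 = 646416 ≡ 190
956^16 ≡ 190^2 = 36100 ≡ 364
956^32 ≡ 364^2 = 132496 ≡ 1464
956^64 ≡ 1464^2 = 2143296 ≡ 625
956^128 ≡ 625^2 = 390625 ≡ 507
956^256 ≡ 507^2 = 257049 ≡ 941
956^512 ≡ 941^2 = 885481 ≡ 1015
956^1024 ≡ 1015^2 = 1030225 ≡ 1326
1050 = 1024 + 16 + 8 + 2, so 956^1050 ≡ 1326·364·190·1179 ≡ 91 (mod 1489)
1005·91 = 91455 ≡ 626 (mod 1489)
626 ≡ 626 (mod 1489), so the signature is genuine.

accept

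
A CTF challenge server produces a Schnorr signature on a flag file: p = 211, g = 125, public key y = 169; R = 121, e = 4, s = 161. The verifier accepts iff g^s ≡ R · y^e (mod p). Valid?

g^s mod p:
125^2 = 15625 ≡ 11
125^4 ≡ 11^2 = 121
125^8 ≡ 121^2 = 14641 ≡ 82
125^16 ≡ 82^2 = 6724 ≡ 183
125^32 ≡ 183^2 = 33489 ≡ 151
125^64 ≡ 151^2 = 22801 ≡ 13
125^128 ≡ 13^2 = 169
161 = 128 + 32 + 1, so 125^161 ≡ 169·151·125 ≡ 188 (mod 211)
R · y^e mod p:
169^2 = 28561 ≡ 76
169^4 ≡ 76^2 = 5776 ≡ 79
121·79 = 9559 ≡ 64 (mod 211)
188 ≠ 64; the check fails.

no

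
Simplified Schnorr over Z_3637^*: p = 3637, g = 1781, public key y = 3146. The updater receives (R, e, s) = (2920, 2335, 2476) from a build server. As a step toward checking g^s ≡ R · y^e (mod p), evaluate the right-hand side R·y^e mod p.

3146^2335 mod 3637 = 2661
R · y^e ≡ 2920·2661 = 7770120 ≡ 1488 (mod 3637)

1488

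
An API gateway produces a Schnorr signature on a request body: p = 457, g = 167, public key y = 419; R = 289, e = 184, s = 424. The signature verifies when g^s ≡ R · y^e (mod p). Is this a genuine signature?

g^s mod p:
Squares mod 457: 167^1≡167, 167^2≡12, 167^4≡144, 167^8≡171, 167^16≡450, 167^32≡49, 167^64≡116, 167^128≡203, 167^256≡79
424 = 256 + 128 + 32 + 8, so 167^424 ≡ 79·203·49·171 ≡ 28 (mod 457)
R · y^e mod p:
Squares mod 457: 419^1≡419, 419^2≡73, 419^4≡302, 419^8≡261, 419^16≡28, 419^32≡327, 419^64≡448, 419^128≡81
184 = 128 + 32 + 16 + 8, so 419^184 ≡ 81·327·28·261 ≡ 76 (mod 457)
289·76 = 21964 ≡ 28 (mod 457)
28 ≡ 28 (mod 457); signature holds.

genuine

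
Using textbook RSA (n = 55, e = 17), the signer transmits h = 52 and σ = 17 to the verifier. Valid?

σ^17 mod 55 = 52
σ^17 mod 55 = 52 matches h.

yes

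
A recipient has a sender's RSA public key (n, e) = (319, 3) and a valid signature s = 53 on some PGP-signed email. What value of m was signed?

223

s^2 ≡ 53^2 = 2809 ≡ 257
3 = 2 + 1, so s^3 ≡ 257·53 ≡ 223 (mod 319)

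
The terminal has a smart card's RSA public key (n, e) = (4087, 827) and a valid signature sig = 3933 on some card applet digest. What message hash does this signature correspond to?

467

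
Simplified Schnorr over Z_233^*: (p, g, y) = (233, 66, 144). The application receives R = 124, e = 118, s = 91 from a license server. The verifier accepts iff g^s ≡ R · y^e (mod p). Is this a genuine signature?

genuine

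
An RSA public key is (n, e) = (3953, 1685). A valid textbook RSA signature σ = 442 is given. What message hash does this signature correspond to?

3208

σ^2 ≡ 442^2 = 195364 ≡ 1667
σ^4 ≡ 1667^2 = 2778889 ≡ 3883
σ^8 ≡ 3883^2 = 15077689 ≡ 947
σ^16 ≡ 947^2 = 896809 ≡ 3431
σ^32 ≡ 3431^2 = 11771761 ≡ 3680
σ^64 ≡ 3680^2 = 13542400 ≡ 3375
σ^128 ≡ 3375^2 = 11390625 ≡ 2032
σ^256 ≡ 2032^2 = 4129024 ≡ 2092
σ^512 ≡ 2092^2 = 4376464 ≡ 493
σ^1024 ≡ 493^2 = 243049 ≡ 1916
1685 = 1024 + 512 + 128 + 16 + 4 + 1, so σ^1685 ≡ 1916·493·2032·3431·3883·442 ≡ 3208 (mod 3953)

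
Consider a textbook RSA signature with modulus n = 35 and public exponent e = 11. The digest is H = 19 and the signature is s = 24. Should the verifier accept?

accept

s^11 mod 35 = 19
s^11 mod 35 = 19 matches H.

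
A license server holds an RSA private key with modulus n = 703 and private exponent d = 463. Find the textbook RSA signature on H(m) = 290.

(H(m))^2 ≡ 290^2 = 84100 ≡ 443
(H(m))^4 ≡ 443^2 = 196249 ≡ 112
(H(m))^8 ≡ 112^2 = 12544 ≡ 593
(H(m))^16 ≡ 593^2 = 351649 ≡ 149
(H(m))^32 ≡ 149^2 = 22201 ≡ 408
(H(m))^64 ≡ 408^2 = 166464 ≡ 556
(H(m))^128 ≡ 556^2 = 309136 ≡ 519
(H(m))^256 ≡ 519^2 = 269361 ≡ 112
463 = 256 + 128 + 64 + 8 + 4 + 2 + 1, so (H(m))^463 ≡ 112·519·556·593·112·443·290 ≡ 302 (mod 703)

302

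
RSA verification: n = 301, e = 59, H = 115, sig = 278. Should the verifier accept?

accept

sig^2 ≡ 278^2 = 77284 ≡ 228
sig^4 ≡ 228^2 = 51984 ≡ 212
sig^8 ≡ 212^2 = 44944 ≡ 95
sig^16 ≡ 95^2 = 9025 ≡ 296
sig^32 ≡ 296^2 = 87616 ≡ 25
59 = 32 + 16 + 8 + 2 + 1, so sig^59 ≡ 25·296·95·228·278 ≡ 115 (mod 301)
Since 115 equals the digest 115, verification succeeds.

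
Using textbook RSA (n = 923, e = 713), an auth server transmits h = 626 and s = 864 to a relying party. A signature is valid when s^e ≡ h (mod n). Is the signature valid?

s^713 mod 923 = 626
626 = h, so the signature checks out.

valid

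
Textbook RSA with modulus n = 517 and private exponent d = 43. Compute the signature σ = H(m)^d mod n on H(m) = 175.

Squares mod 517: (H(m))^1≡175, (H(m))^2≡122, (H(m))^4≡408, (H(m))^8≡507, (H(m))^16≡100, (H(m))^32≡177
43 = 32 + 8 + 2 + 1, so (H(m))^43 ≡ 177·507·122·175 ≡ 98 (mod 517)

98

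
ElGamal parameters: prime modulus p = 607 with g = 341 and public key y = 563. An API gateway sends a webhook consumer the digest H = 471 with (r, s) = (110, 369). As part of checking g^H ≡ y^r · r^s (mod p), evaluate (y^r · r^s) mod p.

385

Squares mod 607: 563^1≡563, 563^2≡115, 563^4≡478, 563^8≡252, 563^16≡376, 563^32≡552, 563^64≡597
110 = 64 + 32 + 8 + 4 + 2, so 563^110 ≡ 597·552·252·478·115 ≡ 162 (mod 607)
Squares mod 607: 110^1≡110, 110^2≡567, 110^4≡386, 110^8≡281, 110^16≡51, 110^32≡173, 110^64≡186, 110^128≡604, 110^256≡9
369 = 256 + 64 + 32 + 16 + 1, so 110^369 ≡ 9·186·173·51·110 ≡ 156 (mod 607)
y^r · r^s ≡ 162·156 = 25272 ≡ 385 (mod 607)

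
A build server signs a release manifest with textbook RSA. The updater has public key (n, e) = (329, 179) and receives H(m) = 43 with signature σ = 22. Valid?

σ^179 mod 329 = 43
43 = H(m), so the signature checks out.

yes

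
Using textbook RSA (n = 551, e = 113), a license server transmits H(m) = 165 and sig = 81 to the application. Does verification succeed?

fails

Squares mod 551: sig^1≡81, sig^2≡500, sig^4≡397, sig^8≡23, sig^16≡529, sig^32≡484, sig^64≡81
113 = 64 + 32 + 16 + 1, so sig^113 ≡ 81·484·529·81 ≡ 313 (mod 551)
313 ≠ 165, so verification fails.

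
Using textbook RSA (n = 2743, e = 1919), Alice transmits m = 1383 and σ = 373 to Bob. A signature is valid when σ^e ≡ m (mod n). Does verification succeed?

σ^2 ≡ 373^2 = 139129 ≡ 1979
σ^4 ≡ 1979^2 = 3916441 ≡ 2180
σ^8 ≡ 2180^2 = 4752400 ≡ 1524
σ^16 ≡ 1524^2 = 2322576 ≡ 1998
σ^32 ≡ 1998^2 = 3992004 ≡ 939
σ^64 ≡ 939^2 = 881721 ≡ 1218
σ^128 ≡ 1218^2 = 1483524 ≡ 2304
σ^256 ≡ 2304^2 = 5308416 ≡ 711
σ^512 ≡ 711^2 = 505521 ≡ 809
σ^1024 ≡ 809^2 = 654481 ≡ 1647
1919 = 1024 + 512 + 256 + 64 + 32 + 16 + 8 + 4 + 2 + 1, so σ^1919 ≡ 1647·809·711·1218·939·1998·1524·2180·1979·373 ≡ 250 (mod 2743)
The recovered value 250 does not match the digest 1383.

fails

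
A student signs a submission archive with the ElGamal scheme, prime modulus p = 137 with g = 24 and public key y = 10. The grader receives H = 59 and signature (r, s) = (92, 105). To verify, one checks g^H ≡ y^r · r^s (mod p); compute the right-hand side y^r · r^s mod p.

55

10^2 = 100
10^4 ≡ 100^2 = 10000 ≡ 136
10^8 ≡ 136^2 = 18496 ≡ 1
10^16 ≡ 1^2 = 1
10^32 ≡ 1^2 = 1
10^64 ≡ 1^2 = 1
92 = 64 + 16 + 8 + 4, so 10^92 ≡ 1·1·1·136 ≡ 136 (mod 137)
92^2 = 8464 ≡ 107
92^4 ≡ 107^2 = 11449 ≡ 78
92^8 ≡ 78^2 = 6084 ≡ 56
92^16 ≡ 56^2 = 3136 ≡ 122
92^32 ≡ 122^2 = 14884 ≡ 88
92^64 ≡ 88^2 = 7744 ≡ 72
105 = 64 + 32 + 8 + 1, so 92^105 ≡ 72·88·56·92 ≡ 82 (mod 137)
y^r · r^s ≡ 136·82 = 11152 ≡ 55 (mod 137)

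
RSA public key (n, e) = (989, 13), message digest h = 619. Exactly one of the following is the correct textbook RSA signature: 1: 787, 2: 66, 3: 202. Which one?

1

Candidate 1: Squares mod 989: 787^1≡787, 787^2≡255, 787^4≡740, 787^8≡683; 13 = 8 + 4 + 1, so 787^13 ≡ 683·740·787 ≡ 619 (mod 989)
  → matches h = 619
Candidate 2: Squares mod 989: 66^1≡66, 66^2≡400, 66^4≡771, 66^8≡52; 13 = 8 + 4 + 1, so 66^13 ≡ 52·771·66 ≡ 497 (mod 989)
Candidate 3: Squares mod 989: 202^1≡202, 202^2≡255, 202^4≡740, 202^8≡683; 13 = 8 + 4 + 1, so 202^13 ≡ 683·740·202 ≡ 370 (mod 989)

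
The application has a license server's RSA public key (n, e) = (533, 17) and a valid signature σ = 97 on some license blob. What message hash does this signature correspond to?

σ^2 ≡ 97^2 = 9409 ≡ 348
σ^4 ≡ 348^2 = 121104 ≡ 113
σ^8 ≡ 113^2 = 12769 ≡ 510
σ^16 ≡ 510^2 = 260100 ≡ 529
17 = 16 + 1, so σ^17 ≡ 529·97 ≡ 145 (mod 533)

145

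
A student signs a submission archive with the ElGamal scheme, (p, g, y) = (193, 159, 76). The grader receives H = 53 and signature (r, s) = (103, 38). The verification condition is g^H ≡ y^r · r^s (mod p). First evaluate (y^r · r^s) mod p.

76^2 = 5776 ≡ 179
76^4 ≡ 179^2 = 32041 ≡ 3
76^8 ≡ 3^2 = 9
76^16 ≡ 9^2 = 81
76^32 ≡ 81^2 = 6561 ≡ 192
76^64 ≡ 192^2 = 36864 ≡ 1
103 = 64 + 32 + 4 + 2 + 1, so 76^103 ≡ 1·192·3·179·76 ≡ 104 (mod 193)
103^2 = 10609 ≡ 187
103^4 ≡ 187^2 = 34969 ≡ 36
103^8 ≡ 36^2 = 1296 ≡ 138
103^16 ≡ 138^2 = 19044 ≡ 130
103^32 ≡ 130^2 = 16900 ≡ 109
38 = 32 + 4 + 2, so 103^38 ≡ 109·36·187 ≡ 2 (mod 193)
y^r · r^s ≡ 104·2 = 208 ≡ 15 (mod 193)

15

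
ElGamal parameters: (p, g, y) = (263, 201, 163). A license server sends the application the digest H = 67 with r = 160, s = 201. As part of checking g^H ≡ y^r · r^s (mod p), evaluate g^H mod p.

239

201^2 = 40401 ≡ 162
201^4 ≡ 162^2 = 26244 ≡ 207
201^8 ≡ 207^2 = 42849 ≡ 243
201^16 ≡ 243^2 = 59049 ≡ 137
201^32 ≡ 137^2 = 18769 ≡ 96
201^64 ≡ 96^2 = 9216 ≡ 11
67 = 64 + 2 + 1, so 201^67 ≡ 11·162·201 ≡ 239 (mod 263)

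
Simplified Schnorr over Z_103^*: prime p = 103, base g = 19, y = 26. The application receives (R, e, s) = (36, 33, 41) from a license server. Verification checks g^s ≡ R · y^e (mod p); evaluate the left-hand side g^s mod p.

32

19^2 = 361 ≡ 52
19^4 ≡ 52^2 = 2704 ≡ 26
19^8 ≡ 26^2 = 676 ≡ 58
19^16 ≡ 58^2 = 3364 ≡ 68
19^32 ≡ 68^2 = 4624 ≡ 92
41 = 32 + 8 + 1, so 19^41 ≡ 92·58·19 ≡ 32 (mod 103)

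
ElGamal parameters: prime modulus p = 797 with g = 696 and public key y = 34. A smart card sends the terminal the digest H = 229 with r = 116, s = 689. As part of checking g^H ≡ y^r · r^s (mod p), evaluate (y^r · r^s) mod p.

556

Squares mod 797: 34^1≡34, 34^2≡359, 34^4≡564, 34^8≡93, 34^16≡679, 34^32≡375, 34^64≡353
116 = 64 + 32 + 16 + 4, so 34^116 ≡ 353·375·679·564 ≡ 216 (mod 797)
Squares mod 797: 116^1≡116, 116^2≡704, 116^4≡679, 116^8≡375, 116^16≡353, 116^32≡277, 116^64≡217, 116^128≡66, 116^256≡371, 116^512≡557
689 = 512 + 128 + 32 + 16 + 1, so 116^689 ≡ 557·66·277·353·116 ≡ 283 (mod 797)
y^r · r^s ≡ 216·283 = 61128 ≡ 556 (mod 797)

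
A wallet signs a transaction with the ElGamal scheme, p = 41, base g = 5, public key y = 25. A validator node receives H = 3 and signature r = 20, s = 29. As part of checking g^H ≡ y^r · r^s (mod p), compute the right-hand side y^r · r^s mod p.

2

Squares mod 41: 25^1≡25, 25^2≡10, 25^4≡18, 25^8≡37, 25^16≡16
20 = 16 + 4, so 25^20 ≡ 16·18 ≡ 1 (mod 41)
Squares mod 41: 20^1≡20, 20^2≡31, 20^4≡18, 20^8≡37, 20^16≡16
29 = 16 + 8 + 4 + 1, so 20^29 ≡ 16·37·18·20 ≡ 2 (mod 41)
y^r · r^s ≡ 1·2 = 2 ≡ 2 (mod 41)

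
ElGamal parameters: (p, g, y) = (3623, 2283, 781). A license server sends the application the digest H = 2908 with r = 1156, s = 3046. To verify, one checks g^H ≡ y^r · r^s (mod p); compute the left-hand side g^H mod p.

2283^2 = 5212089 ≡ 2215
2283^4 ≡ 2215^2 = 4906225 ≡ 683
2283^8 ≡ 683^2 = 466489 ≡ 2745
2283^16 ≡ 2745^2 = 7535025 ≡ 2808
2283^32 ≡ 2808^2 = 7884864 ≡ 1216
2283^64 ≡ 1216^2 = 1478656 ≡ 472
2283^128 ≡ 472^2 = 222784 ≡ 1781
2283^256 ≡ 1781^2 = 3171961 ≡ 1836
2283^512 ≡ 1836^2 = 3370896 ≡ 1506
2283^1024 ≡ 1506^2 = 2268036 ≡ 38
2283^2048 ≡ 38^2 = 1444
2908 = 2048 + 512 + 256 + 64 + 16 + 8 + 4, so 2283^2908 ≡ 1444·1506·1836·472·2808·2745·683 ≡ 664 (mod 3623)

664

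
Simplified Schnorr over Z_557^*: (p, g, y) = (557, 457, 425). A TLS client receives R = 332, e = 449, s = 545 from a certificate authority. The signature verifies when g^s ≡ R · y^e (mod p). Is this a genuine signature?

g^s mod p:
457^2 = 208849 ≡ 531
457^4 ≡ 531^2 = 281961 ≡ 119
457^8 ≡ 119^2 = 14161 ≡ 236
457^16 ≡ 236^2 = 55696 ≡ 553
457^32 ≡ 553^2 = 305809 ≡ 16
457^64 ≡ 16^2 = 256
457^128 ≡ 256^2 = 65536 ≡ 367
457^256 ≡ 367^2 = 134689 ≡ 452
457^512 ≡ 452^2 = 204304 ≡ 442
545 = 512 + 32 + 1, so 457^545 ≡ 442·16·457 ≡ 190 (mod 557)
R · y^e mod p:
425^2 = 180625 ≡ 157
425^4 ≡ 157^2 = 24649 ≡ 141
425^8 ≡ 141^2 = 19881 ≡ 386
425^16 ≡ 386^2 = 148996 ≡ 277
425^32 ≡ 277^2 = 76729 ≡ 420
425^64 ≡ 420^2 = 176400 ≡ 388
425^128 ≡ 388^2 = 150544 ≡ 154
425^256 ≡ 154^2 = 23716 ≡ 322
449 = 256 + 128 + 64 + 1, so 425^449 ≡ 322·154·388·425 ≡ 420 (mod 557)
332·420 = 139440 ≡ 190 (mod 557)
190 ≡ 190 (mod 557); signature holds.

genuine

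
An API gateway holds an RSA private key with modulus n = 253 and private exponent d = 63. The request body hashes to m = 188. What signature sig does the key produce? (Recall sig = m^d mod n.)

m^2 ≡ 188^2 = 35344 ≡ 177
m^4 ≡ 177^2 = 31329 ≡ 210
m^8 ≡ 210^2 = 44100 ≡ 78
m^16 ≡ 78^2 = 6084 ≡ 12
m^32 ≡ 12^2 = 144
63 = 32 + 16 + 8 + 4 + 2 + 1, so m^63 ≡ 144·12·78·210·177·188 ≡ 78 (mod 253)

78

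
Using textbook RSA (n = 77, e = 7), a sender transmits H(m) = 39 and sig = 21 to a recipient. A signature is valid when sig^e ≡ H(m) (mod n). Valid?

no

sig^7 mod 77 = 21
The recovered value 21 does not match the digest 39.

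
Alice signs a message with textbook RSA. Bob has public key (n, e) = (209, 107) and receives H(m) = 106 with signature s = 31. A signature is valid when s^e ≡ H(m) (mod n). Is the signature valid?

invalid

s^2 ≡ 31^2 = 961 ≡ 125
s^4 ≡ 125^2 = 15625 ≡ 159
s^8 ≡ 159^2 = 25281 ≡ 201
s^16 ≡ 201^2 = 40401 ≡ 64
s^32 ≡ 64^2 = 4096 ≡ 125
s^64 ≡ 125^2 = 15625 ≡ 159
107 = 64 + 32 + 8 + 2 + 1, so s^107 ≡ 159·125·201·125·31 ≡ 103 (mod 209)
s^107 mod 209 = 103, but H(m) = 106.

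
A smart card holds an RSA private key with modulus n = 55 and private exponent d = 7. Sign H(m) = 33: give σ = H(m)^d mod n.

22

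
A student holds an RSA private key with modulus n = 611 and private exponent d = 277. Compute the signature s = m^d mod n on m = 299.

299

Squares mod 611: m^1≡299, m^2≡195, m^4≡143, m^8≡286, m^16≡533, m^32≡585, m^64≡65, m^128≡559, m^256≡260
277 = 256 + 16 + 4 + 1, so m^277 ≡ 260·533·143·299 ≡ 299 (mod 611)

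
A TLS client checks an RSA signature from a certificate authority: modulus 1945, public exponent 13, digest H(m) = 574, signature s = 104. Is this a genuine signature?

Squares mod 1945: s^1≡104, s^2≡1091, s^4≡1886, s^8≡1536
13 = 8 + 4 + 1, so s^13 ≡ 1536·1886·104 ≡ 574 (mod 1945)
574 = H(m), so the signature checks out.

genuine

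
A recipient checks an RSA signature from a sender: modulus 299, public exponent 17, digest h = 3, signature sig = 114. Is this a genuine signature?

sig^2 ≡ 114^2 = 12996 ≡ 139
sig^4 ≡ 139^2 = 19321 ≡ 185
sig^8 ≡ 185^2 = 34225 ≡ 139
sig^16 ≡ 139^2 = 19321 ≡ 185
17 = 16 + 1, so sig^17 ≡ 185·114 ≡ 160 (mod 299)
160 ≠ 3, so verification fails.

forged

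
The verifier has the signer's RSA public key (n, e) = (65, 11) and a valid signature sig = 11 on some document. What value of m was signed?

6

Squares mod 65: sig^1≡11, sig^2≡56, sig^4≡16, sig^8≡61
11 = 8 + 2 + 1, so sig^11 ≡ 61·56·11 ≡ 6 (mod 65)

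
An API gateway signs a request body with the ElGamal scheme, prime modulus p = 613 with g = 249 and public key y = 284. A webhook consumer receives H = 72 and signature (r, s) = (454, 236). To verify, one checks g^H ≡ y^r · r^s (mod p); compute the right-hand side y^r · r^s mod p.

284^2 = 80656 ≡ 353
284^4 ≡ 353^2 = 124609 ≡ 170
284^8 ≡ 170^2 = 28900 ≡ 89
284^16 ≡ 89^2 = 7921 ≡ 565
284^32 ≡ 565^2 = 319225 ≡ 465
284^64 ≡ 465^2 = 216225 ≡ 449
284^128 ≡ 449^2 = 201601 ≡ 537
284^256 ≡ 537^2 = 288369 ≡ 259
454 = 256 + 128 + 64 + 4 + 2, so 284^454 ≡ 259·537·449·170·353 ≡ 417 (mod 613)
454^2 = 206116 ≡ 148
454^4 ≡ 148^2 = 21904 ≡ 449
454^8 ≡ 449^2 = 201601 ≡ 537
454^16 ≡ 537^2 = 288369 ≡ 259
454^32 ≡ 259^2 = 67081 ≡ 264
454^64 ≡ 264^2 = 69696 ≡ 427
454^128 ≡ 427^2 = 182329 ≡ 268
236 = 128 + 64 + 32 + 8 + 4, so 454^236 ≡ 268·427·264·537·449 ≡ 609 (mod 613)
y^r · r^s ≡ 417·609 = 253953 ≡ 171 (mod 613)

171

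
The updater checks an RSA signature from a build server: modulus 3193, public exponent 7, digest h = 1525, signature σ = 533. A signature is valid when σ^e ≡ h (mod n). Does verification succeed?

passes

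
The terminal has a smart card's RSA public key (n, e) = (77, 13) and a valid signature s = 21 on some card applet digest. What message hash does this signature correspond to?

21

Squares mod 77: s^1≡21, s^2≡56, s^4≡56, s^8≡56
13 = 8 + 4 + 1, so s^13 ≡ 56·56·21 ≡ 21 (mod 77)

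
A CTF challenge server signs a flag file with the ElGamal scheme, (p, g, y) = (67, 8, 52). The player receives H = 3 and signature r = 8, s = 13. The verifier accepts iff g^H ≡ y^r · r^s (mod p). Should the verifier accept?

accept

Left side g^H mod p:
8^2 = 64
3 = 2 + 1, so 8^3 ≡ 64·8 ≡ 43 (mod 67)
Right side y^r · r^s mod p:
52^2 = 2704 ≡ 24
52^4 ≡ 24^2 = 576 ≡ 40
52^8 ≡ 40^2 = 1600 ≡ 59
8^2 = 64
8^4 ≡ 64^2 = 4096 ≡ 9
8^8 ≡ 9^2 = 81 ≡ 14
13 = 8 + 4 + 1, so 8^13 ≡ 14·9·8 ≡ 3 (mod 67)
59·3 = 177 ≡ 43 (mod 67)
43 ≡ 43 (mod 67), so the signature is genuine.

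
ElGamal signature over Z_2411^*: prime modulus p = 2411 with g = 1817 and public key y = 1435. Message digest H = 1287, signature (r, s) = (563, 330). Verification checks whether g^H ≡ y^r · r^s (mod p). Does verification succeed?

Left side g^H mod p:
Squares mod 2411: 1817^1≡1817, 1817^2≡830, 1817^4≡1765, 1817^8≡213, 1817^16≡1971, 1817^32≡720, 1817^64≡35, 1817^128≡1225, 1817^256≡983, 1817^512≡1889, 1817^1024≡41
1287 = 1024 + 256 + 4 + 2 + 1, so 1817^1287 ≡ 41·983·1765·830·1817 ≡ 1122 (mod 2411)
Right side y^r · r^s mod p:
Squares mod 2411: 1435^1≡1435, 1435^2≡231, 1435^4≡319, 1435^8≡499, 1435^16≡668, 1435^32≡189, 1435^64≡1967, 1435^128≡1845, 1435^256≡2104, 1435^512≡220
563 = 512 + 32 + 16 + 2 + 1, so 1435^563 ≡ 220·189·668·231·1435 ≡ 1899 (mod 2411)
Squares mod 2411: 563^1≡563, 563^2≡1128, 563^4≡1787, 563^8≡1205, 563^16≡603, 563^32≡1959, 563^64≡1780, 563^128≡346, 563^256≡1577
330 = 256 + 64 + 8 + 2, so 563^330 ≡ 1577·1780·1205·1128 ≡ 1310 (mod 2411)
1899·1310 = 2487690 ≡ 1949 (mod 2411)
1122 ≠ 1949, so verification fails.

fails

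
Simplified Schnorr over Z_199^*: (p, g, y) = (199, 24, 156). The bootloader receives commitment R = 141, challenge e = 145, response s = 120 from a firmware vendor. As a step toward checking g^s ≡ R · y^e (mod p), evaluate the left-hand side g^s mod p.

Squares mod 199: 24^1≡24, 24^2≡178, 24^4≡43, 24^8≡58, 24^16≡180, 24^32≡162, 24^64≡175
120 = 64 + 32 + 16 + 8, so 24^120 ≡ 175·162·180·58 ≡ 106 (mod 199)

106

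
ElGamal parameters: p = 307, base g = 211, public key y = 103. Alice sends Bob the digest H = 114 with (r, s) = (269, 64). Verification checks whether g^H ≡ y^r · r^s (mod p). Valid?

no

Left side g^H mod p:
Squares mod 307: 211^1≡211, 211^2≡6, 211^4≡36, 211^8≡68, 211^16≡19, 211^32≡54, 211^64≡153
114 = 64 + 32 + 16 + 2, so 211^114 ≡ 153·54·19·6 ≡ 299 (mod 307)
Right side y^r · r^s mod p:
Squares mod 307: 103^1≡103, 103^2≡171, 103^4≡76, 103^8≡250, 103^16≡179, 103^32≡113, 103^64≡182, 103^128≡275, 103^256≡103
269 = 256 + 8 + 4 + 1, so 103^269 ≡ 103·250·76·103 ≡ 19 (mod 307)
Squares mod 307: 269^1≡269, 269^2≡216, 269^4≡299, 269^8≡64, 269^16≡105, 269^32≡280, 269^64≡115
269^64 ≡ 115 (mod 307)
19·115 = 2185 ≡ 36 (mod 307)
299 ≠ 36, so verification fails.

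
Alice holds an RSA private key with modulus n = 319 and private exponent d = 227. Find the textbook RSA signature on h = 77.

h^227 mod 319 = 44

44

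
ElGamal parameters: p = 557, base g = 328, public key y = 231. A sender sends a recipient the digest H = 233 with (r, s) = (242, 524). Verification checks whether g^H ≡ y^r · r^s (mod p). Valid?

Left side g^H mod p:
328^233 mod 557 = 272
Right side y^r · r^s mod p:
231^242 mod 557 = 39
242^524 mod 557 = 388
39·388 = 15132 ≡ 93 (mod 557)
272 ≠ 93, so verification fails.

no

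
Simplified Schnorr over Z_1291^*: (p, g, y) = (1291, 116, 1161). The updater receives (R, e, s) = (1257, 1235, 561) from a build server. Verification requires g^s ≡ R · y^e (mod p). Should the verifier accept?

reject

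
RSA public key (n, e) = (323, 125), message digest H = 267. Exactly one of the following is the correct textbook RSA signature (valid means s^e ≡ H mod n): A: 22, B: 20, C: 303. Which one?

B

Candidate A: Squares mod 323: 22^1≡22, 22^2≡161, 22^4≡81, 22^8≡101, 22^16≡188, 22^32≡137, 22^64≡35; 125 = 64 + 32 + 16 + 8 + 4 + 1, so 22^125 ≡ 35·137·188·101·81·22 ≡ 241 (mod 323)
Candidate B: Squares mod 323: 20^1≡20, 20^2≡77, 20^4≡115, 20^8≡305, 20^16≡1, 20^32≡1, 20^64≡1; 125 = 64 + 32 + 16 + 8 + 4 + 1, so 20^125 ≡ 1·1·1·305·115·20 ≡ 267 (mod 323)
  → matches H = 267
Candidate C: Squares mod 323: 303^1≡303, 303^2≡77, 303^4≡115, 303^8≡305, 303^16≡1, 303^32≡1, 303^64≡1; 125 = 64 + 32 + 16 + 8 + 4 + 1, so 303^125 ≡ 1·1·1·305·115·303 ≡ 56 (mod 323)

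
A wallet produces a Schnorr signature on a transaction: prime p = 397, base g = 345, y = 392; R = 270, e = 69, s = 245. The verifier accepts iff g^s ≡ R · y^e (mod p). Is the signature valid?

g^s mod p:
Squares mod 397: 345^1≡345, 345^2≡322, 345^4≡67, 345^8≡122, 345^16≡195, 345^32≡310, 345^64≡26, 345^128≡279
245 = 128 + 64 + 32 + 16 + 4 + 1, so 345^245 ≡ 279·26·310·195·67·345 ≡ 170 (mod 397)
R · y^e mod p:
Squares mod 397: 392^1≡392, 392^2≡25, 392^4≡228, 392^8≡374, 392^16≡132, 392^32≡353, 392^64≡348
69 = 64 + 4 + 1, so 392^69 ≡ 348·228·392 ≡ 280 (mod 397)
270·280 = 75600 ≡ 170 (mod 397)
170 ≡ 170 (mod 397); signature holds.

valid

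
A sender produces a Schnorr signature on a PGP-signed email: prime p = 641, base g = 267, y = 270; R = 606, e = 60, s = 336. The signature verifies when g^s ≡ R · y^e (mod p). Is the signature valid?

g^s mod p:
267^2 = 71289 ≡ 138
267^4 ≡ 138^2 = 19044 ≡ 455
267^8 ≡ 455^2 = 207025 ≡ 623
267^16 ≡ 623^2 = 388129 ≡ 324
267^32 ≡ 324^2 = 104976 ≡ 493
267^64 ≡ 493^2 = 243049 ≡ 110
267^128 ≡ 110^2 = 12100 ≡ 562
267^256 ≡ 562^2 = 315844 ≡ 472
336 = 256 + 64 + 16, so 267^336 ≡ 472·110·324 ≡ 317 (mod 641)
R · y^e mod p:
270^2 = 72900 ≡ 467
270^4 ≡ 467^2 = 218089 ≡ 149
270^8 ≡ 149^2 = 22201 ≡ 407
270^16 ≡ 407^2 = 165649 ≡ 271
270^32 ≡ 271^2 = 73441 ≡ 367
60 = 32 + 16 + 8 + 4, so 270^60 ≡ 367·271·407·149 ≡ 577 (mod 641)
606·577 = 349662 ≡ 317 (mod 641)
317 ≡ 317 (mod 641); signature holds.

valid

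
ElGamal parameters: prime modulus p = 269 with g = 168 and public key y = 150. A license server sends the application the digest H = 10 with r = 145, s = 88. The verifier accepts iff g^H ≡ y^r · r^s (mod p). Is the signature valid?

invalid

Left side g^H mod p:
168^2 = 28224 ≡ 248
168^4 ≡ 248^2 = 61504 ≡ 172
168^8 ≡ 172^2 = 29584 ≡ 263
10 = 8 + 2, so 168^10 ≡ 263·248 ≡ 126 (mod 269)
Right side y^r · r^s mod p:
150^2 = 22500 ≡ 173
150^4 ≡ 173^2 = 29929 ≡ 70
150^8 ≡ 70^2 = 4900 ≡ 58
150^16 ≡ 58^2 = 3364 ≡ 136
150^32 ≡ 136^2 = 18496 ≡ 204
150^64 ≡ 204^2 = 41616 ≡ 190
150^128 ≡ 190^2 = 36100 ≡ 54
145 = 128 + 16 + 1, so 150^145 ≡ 54·136·150 ≡ 45 (mod 269)
145^2 = 21025 ≡ 43
145^4 ≡ 43^2 = 1849 ≡ 235
145^8 ≡ 235^2 = 55225 ≡ 80
145^16 ≡ 80^2 = 6400 ≡ 213
145^32 ≡ 213^2 = 45369 ≡ 177
145^64 ≡ 177^2 = 31329 ≡ 125
88 = 64 + 16 + 8, so 145^88 ≡ 125·213·80 ≡ 58 (mod 269)
45·58 = 2610 ≡ 189 (mod 269)
126 ≠ 189, so verification fails.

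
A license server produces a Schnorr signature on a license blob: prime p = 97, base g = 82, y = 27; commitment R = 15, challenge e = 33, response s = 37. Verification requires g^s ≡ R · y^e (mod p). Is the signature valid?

g^s mod p:
Squares mod 97: 82^1≡82, 82^2≡31, 82^4≡88, 82^8≡81, 82^16≡62, 82^32≡61
37 = 32 + 4 + 1, so 82^37 ≡ 61·88·82 ≡ 87 (mod 97)
R · y^e mod p:
Squares mod 97: 27^1≡27, 27^2≡50, 27^4≡75, 27^8≡96, 27^16≡1, 27^32≡1
33 = 32 + 1, so 27^33 ≡ 1·27 ≡ 27 (mod 97)
15·27 = 405 ≡ 17 (mod 97)
87 ≠ 17; the check fails.

invalid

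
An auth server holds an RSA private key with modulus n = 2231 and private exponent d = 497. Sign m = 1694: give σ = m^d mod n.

m^2 ≡ 1694^2 = 2869636 ≡ 570
m^4 ≡ 570^2 = 324900 ≡ 1405
m^8 ≡ 1405^2 = 1974025 ≡ 1821
m^16 ≡ 1821^2 = 3316041 ≡ 775
m^32 ≡ 775^2 = 600625 ≡ 486
m^64 ≡ 486^2 = 236196 ≡ 1941
m^128 ≡ 1941^2 = 3767481 ≡ 1553
m^256 ≡ 1553^2 = 2411809 ≡ 98
497 = 256 + 128 + 64 + 32 + 16 + 1, so m^497 ≡ 98·1553·1941·486·775·1694 ≡ 925 (mod 2231)

925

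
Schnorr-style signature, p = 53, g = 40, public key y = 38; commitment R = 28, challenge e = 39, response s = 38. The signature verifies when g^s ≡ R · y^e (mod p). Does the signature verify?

does not verify

g^s mod p:
40^2 = 1600 ≡ 10
40^4 ≡ 10^2 = 100 ≡ 47
40^8 ≡ 47^2 = 2209 ≡ 36
40^16 ≡ 36^2 = 1296 ≡ 24
40^32 ≡ 24^2 = 576 ≡ 46
38 = 32 + 4 + 2, so 40^38 ≡ 46·47·10 ≡ 49 (mod 53)
R · y^e mod p:
38^2 = 1444 ≡ 13
38^4 ≡ 13^2 = 169 ≡ 10
38^8 ≡ 10^2 = 100 ≡ 47
38^16 ≡ 47^2 = 2209 ≡ 36
38^32 ≡ 36^2 = 1296 ≡ 24
39 = 32 + 4 + 2 + 1, so 38^39 ≡ 24·10·13·38 ≡ 52 (mod 53)
28·52 = 1456 ≡ 25 (mod 53)
49 ≠ 25; the check fails.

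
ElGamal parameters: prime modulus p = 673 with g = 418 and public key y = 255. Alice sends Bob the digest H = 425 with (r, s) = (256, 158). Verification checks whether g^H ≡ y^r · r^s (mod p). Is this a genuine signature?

forged

Left side g^H mod p:
418^425 mod 673 = 256
Right side y^r · r^s mod p:
255^256 mod 673 = 255
256^158 mod 673 = 255
255·255 = 65025 ≡ 417 (mod 673)
256 ≠ 417, so verification fails.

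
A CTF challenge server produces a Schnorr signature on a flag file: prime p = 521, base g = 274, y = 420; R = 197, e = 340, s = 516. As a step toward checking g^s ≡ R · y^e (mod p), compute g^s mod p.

100

274^516 mod 521 = 100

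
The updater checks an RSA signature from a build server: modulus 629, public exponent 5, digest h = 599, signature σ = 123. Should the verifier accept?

accept

σ^2 ≡ 123^2 = 15129 ≡ 33
σ^4 ≡ 33^2 = 1089 ≡ 460
5 = 4 + 1, so σ^5 ≡ 460·123 ≡ 599 (mod 629)
σ^5 mod 629 = 599 matches h.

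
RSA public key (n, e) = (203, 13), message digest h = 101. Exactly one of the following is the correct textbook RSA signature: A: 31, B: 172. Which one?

Candidate A: 31^2 = 961 ≡ 149; 31^4 ≡ 149^2 = 22201 ≡ 74; 31^8 ≡ 74^2 = 5476 ≡ 198; 13 = 8 + 4 + 1, so 31^13 ≡ 198·74·31 ≡ 101 (mod 203)
  → matches h = 101
Candidate B: 172^2 = 29584 ≡ 149; 172^4 ≡ 149^2 = 22201 ≡ 74; 172^8 ≡ 74^2 = 5476 ≡ 198; 13 = 8 + 4 + 1, so 172^13 ≡ 198·74·172 ≡ 102 (mod 203)

A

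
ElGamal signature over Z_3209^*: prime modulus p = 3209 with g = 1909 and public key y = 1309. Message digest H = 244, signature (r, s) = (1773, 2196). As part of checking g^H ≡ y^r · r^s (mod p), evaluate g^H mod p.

1909^2 = 3644281 ≡ 2066
1909^4 ≡ 2066^2 = 4268356 ≡ 386
1909^8 ≡ 386^2 = 148996 ≡ 1382
1909^16 ≡ 1382^2 = 1909924 ≡ 569
1909^32 ≡ 569^2 = 323761 ≡ 2861
1909^64 ≡ 2861^2 = 8185321 ≡ 2371
1909^128 ≡ 2371^2 = 5621641 ≡ 2682
244 = 128 + 64 + 32 + 16 + 4, so 1909^244 ≡ 2682·2371·2861·569·386 ≡ 2843 (mod 3209)

2843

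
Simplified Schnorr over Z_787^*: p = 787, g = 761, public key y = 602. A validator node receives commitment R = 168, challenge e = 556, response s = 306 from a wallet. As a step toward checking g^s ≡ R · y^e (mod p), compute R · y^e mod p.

114

602^556 mod 787 = 85
R · y^e ≡ 168·85 = 14280 ≡ 114 (mod 787)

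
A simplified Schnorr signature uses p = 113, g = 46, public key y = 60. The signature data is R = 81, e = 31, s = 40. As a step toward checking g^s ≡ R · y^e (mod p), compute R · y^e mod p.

97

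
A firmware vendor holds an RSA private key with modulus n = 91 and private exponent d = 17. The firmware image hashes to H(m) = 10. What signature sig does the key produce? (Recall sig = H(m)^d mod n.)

(H(m))^2 ≡ 10^2 = 100 ≡ 9
(H(m))^4 ≡ 9^2 = 81
(H(m))^8 ≡ 81^2 = 6561 ≡ 9
(H(m))^16 ≡ 9^2 = 81
17 = 16 + 1, so (H(m))^17 ≡ 81·10 ≡ 82 (mod 91)

82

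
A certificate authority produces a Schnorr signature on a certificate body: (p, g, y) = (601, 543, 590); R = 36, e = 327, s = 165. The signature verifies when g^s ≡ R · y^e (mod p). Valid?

g^s mod p:
543^2 = 294849 ≡ 359
543^4 ≡ 359^2 = 128881 ≡ 267
543^8 ≡ 267^2 = 71289 ≡ 371
543^16 ≡ 371^2 = 137641 ≡ 12
543^32 ≡ 12^2 = 144
543^64 ≡ 144^2 = 20736 ≡ 302
543^128 ≡ 302^2 = 91204 ≡ 453
165 = 128 + 32 + 4 + 1, so 543^165 ≡ 453·144·267·543 ≡ 285 (mod 601)
R · y^e mod p:
590^2 = 348100 ≡ 121
590^4 ≡ 121^2 = 14641 ≡ 217
590^8 ≡ 217^2 = 47089 ≡ 211
590^16 ≡ 211^2 = 44521 ≡ 47
590^32 ≡ 47^2 = 2209 ≡ 406
590^64 ≡ 406^2 = 164836 ≡ 162
590^128 ≡ 162^2 = 26244 ≡ 401
590^256 ≡ 401^2 = 160801 ≡ 334
327 = 256 + 64 + 4 + 2 + 1, so 590^327 ≡ 334·162·217·121·590 ≡ 365 (mod 601)
36·365 = 13140 ≡ 519 (mod 601)
285 ≠ 519; the check fails.

no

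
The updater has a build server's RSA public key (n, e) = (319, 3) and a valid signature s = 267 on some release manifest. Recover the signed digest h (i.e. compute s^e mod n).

s^2 ≡ 267^2 = 71289 ≡ 152
3 = 2 + 1, so s^3 ≡ 152·267 ≡ 71 (mod 319)

71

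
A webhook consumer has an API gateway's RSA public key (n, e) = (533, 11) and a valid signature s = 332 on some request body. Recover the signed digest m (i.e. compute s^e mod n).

496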